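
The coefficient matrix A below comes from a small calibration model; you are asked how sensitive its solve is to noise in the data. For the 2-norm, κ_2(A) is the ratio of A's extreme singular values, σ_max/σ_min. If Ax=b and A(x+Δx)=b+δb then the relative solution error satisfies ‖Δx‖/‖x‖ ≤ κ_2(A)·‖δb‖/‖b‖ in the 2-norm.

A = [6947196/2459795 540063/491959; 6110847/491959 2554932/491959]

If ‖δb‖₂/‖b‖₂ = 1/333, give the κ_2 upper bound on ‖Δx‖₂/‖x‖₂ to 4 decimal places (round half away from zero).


AᵀA = [584071867161/3599400025 48670979328/719880005; 48670979328/719880005 4056719553/143976001]; tr = 4056152994/21298225, det = 22667121/21298225
λ_max, λ_min = (4056152994/21298225 ± √16450446032962523136/453614388150625)/2 = 4761/25, 4761/851929
σ_max=√(4761/25)=(69/5), σ_min=√(4761/851929)=(69/923) → κ = 184.6000
perturbation bound = 184.6000·1/333 = 0.5544

0.5544


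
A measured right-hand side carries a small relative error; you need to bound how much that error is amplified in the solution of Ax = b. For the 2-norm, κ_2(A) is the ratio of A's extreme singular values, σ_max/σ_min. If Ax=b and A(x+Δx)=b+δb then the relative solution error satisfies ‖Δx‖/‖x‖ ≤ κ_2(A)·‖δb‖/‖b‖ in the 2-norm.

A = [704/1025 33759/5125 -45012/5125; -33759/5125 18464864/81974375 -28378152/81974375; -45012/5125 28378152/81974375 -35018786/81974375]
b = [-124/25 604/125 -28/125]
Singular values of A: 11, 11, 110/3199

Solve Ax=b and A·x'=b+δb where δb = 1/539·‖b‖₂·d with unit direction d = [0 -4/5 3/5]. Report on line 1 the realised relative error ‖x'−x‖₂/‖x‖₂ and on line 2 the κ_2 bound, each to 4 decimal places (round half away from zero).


0.0032
0.5935

from the listed singular values, σ₁ = 11, σ_n = 110/3199
κ_2(A) = 11 / (110/3199) = 319.9000
bound on ‖Δx‖/‖x‖: κ·ε = 319.9000·1/539 = 0.5935
solve Ax = b  →  x = [-0.2749 -93.3226 -69.4487]
2-norm of b is 6.9282; of x, 116.3284
with δb = [0.0000 -0.0103 0.0077], A·Δx = δb → ‖Δx‖ = 0.3738
realised ‖Δx‖/‖x‖ = 0.0032
realised/bound (from unrounded values) ≈ 0.0054


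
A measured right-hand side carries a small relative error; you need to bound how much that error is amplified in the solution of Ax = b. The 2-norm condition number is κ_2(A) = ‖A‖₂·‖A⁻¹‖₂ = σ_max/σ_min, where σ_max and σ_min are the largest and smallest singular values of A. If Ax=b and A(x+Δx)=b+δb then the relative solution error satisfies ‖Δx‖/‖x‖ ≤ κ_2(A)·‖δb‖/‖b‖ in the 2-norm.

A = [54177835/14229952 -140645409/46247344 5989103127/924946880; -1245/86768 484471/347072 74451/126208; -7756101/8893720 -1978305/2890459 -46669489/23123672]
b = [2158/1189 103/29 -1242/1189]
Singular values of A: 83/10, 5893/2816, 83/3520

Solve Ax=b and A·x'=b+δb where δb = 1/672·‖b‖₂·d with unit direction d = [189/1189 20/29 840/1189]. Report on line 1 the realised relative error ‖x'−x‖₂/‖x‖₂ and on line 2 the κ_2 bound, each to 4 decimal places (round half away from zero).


0.0031
0.5238

from the listed singular values, σ₁ = 83/10, σ_n = 83/3520
κ_2(A) = (83/10) / (83/3520) = 352.0000
κ_2(A)·‖δb‖/‖b‖ = 0.5238
solve Ax = b  →  x = [-74.7271 -14.1104 37.5922]
2-norm of b is 4.1231; of x, 84.8317
re-solving with b+δb shifts x by Δx of norm 0.2602
dividing the unrounded norms, ‖Δx‖/‖x‖ = 0.0031
realised/bound (from unrounded values) ≈ 0.0059


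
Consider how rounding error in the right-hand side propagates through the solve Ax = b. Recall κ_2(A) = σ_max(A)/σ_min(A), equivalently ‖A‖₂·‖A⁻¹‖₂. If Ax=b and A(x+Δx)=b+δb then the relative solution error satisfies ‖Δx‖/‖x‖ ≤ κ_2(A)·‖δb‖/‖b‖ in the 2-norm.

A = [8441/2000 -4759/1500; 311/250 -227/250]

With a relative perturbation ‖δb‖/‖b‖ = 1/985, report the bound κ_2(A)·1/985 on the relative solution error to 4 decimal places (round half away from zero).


AᵀA = [24781/1280 -13939/960; -13939/960 7841/720]; tr = 69697/2304, det = 121/9216
λ_max, λ_min = (69697/2304 ± √4857393025/5308416)/2 = 121/4, 1/2304
κ_2(A) = √(λ_max/λ_min) = √((121/4) / (1/2304)) = 264.0000
bound on ‖Δx‖/‖x‖: κ·ε = 264.0000·1/985 = 0.2680

0.2680


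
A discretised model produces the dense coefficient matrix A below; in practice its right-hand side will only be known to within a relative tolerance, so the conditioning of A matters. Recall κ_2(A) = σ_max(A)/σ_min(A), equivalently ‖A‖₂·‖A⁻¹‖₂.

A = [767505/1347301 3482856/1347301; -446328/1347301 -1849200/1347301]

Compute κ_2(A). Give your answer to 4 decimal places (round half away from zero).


120.8125

form AᵀA = [2727586881/6281038009 12105394920/6281038009; 12105394920/6281038009 53805628224/6281038009] with trace 33630705/3736489 and determinant 20736/3736489
λ_max, λ_min = (33630705/3736489 ± √1130714399453409/13961350047121)/2 = 9, 2304/3736489
κ = σ_max/σ_min = 3/(48/1933) = 120.8125


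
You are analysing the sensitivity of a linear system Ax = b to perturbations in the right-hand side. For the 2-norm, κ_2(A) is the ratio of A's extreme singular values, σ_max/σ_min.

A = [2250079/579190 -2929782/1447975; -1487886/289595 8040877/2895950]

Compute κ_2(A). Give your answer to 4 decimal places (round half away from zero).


M = AᵀA = [556722980089/13418442244 -371122985376/16773052805; -371122985376/16773052805 3959607727969/335461056100]. tr(M)=30930246073/580382450, det(M)=28398241/185722384
eigenvalues of AᵀA: λ = (tr ± √(tr²−4·det))/2 = 5329/100, 133225/46430596
κ_2(A) = √(λ_max/λ_min) = √((5329/100) / (133225/46430596)) = 136.2800

136.2800


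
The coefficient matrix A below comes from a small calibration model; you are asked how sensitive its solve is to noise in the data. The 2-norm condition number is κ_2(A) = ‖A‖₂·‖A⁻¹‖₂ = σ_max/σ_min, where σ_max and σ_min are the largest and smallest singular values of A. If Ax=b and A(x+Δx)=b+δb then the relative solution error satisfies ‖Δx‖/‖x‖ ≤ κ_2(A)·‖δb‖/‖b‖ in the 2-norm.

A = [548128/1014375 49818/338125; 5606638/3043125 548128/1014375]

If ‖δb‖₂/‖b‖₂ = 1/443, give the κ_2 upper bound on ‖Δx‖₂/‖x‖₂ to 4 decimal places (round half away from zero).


AᵀA = [54621421444/14816975625 5310264064/4938991875; 5310264064/4938991875 516449284/1646330625]; tr = 94831144/23707161, det = 10000/23707161
char-poly roots: 4 and 2500/23707161
so κ_2 = √(4 / (2500/23707161)) = 194.7600
κ_2(A)·‖δb‖/‖b‖ = 0.4396

0.4396


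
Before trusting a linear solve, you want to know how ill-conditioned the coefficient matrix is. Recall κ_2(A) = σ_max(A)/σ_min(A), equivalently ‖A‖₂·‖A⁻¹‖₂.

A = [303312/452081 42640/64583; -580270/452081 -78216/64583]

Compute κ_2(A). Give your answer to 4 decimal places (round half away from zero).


form AᵀA = [1483430596/707187649 201798000/101026807; 201798000/101026807 27459904/14432401] with trace 3363812/840889 and determinant 1024/840889
eigenvalues of AᵀA: λ = (tr ± √(tr²−4·det))/2 = 4, 256/840889
so κ_2 = √(4 / (256/840889)) = 114.6250

114.6250


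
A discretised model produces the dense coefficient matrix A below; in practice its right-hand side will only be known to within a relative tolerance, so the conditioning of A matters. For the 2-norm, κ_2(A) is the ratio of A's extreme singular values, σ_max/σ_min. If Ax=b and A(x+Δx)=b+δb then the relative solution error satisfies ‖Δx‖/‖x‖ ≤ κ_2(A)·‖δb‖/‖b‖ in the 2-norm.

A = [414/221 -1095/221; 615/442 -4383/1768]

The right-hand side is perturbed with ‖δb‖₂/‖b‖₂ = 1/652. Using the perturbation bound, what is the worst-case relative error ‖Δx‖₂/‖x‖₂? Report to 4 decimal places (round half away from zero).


M = AᵀA = [3681/676 -34425/2704; -34425/2704 332001/10816]. tr(M)=2313/64, det(M)=81/16
eigenvalues of AᵀA: λ = (tr ± √(tr²−4·det))/2 = 36, 9/64
so κ_2 = √(36 / (9/64)) = 16.0000
perturbation bound = 16.0000·1/652 = 0.0245

0.0245


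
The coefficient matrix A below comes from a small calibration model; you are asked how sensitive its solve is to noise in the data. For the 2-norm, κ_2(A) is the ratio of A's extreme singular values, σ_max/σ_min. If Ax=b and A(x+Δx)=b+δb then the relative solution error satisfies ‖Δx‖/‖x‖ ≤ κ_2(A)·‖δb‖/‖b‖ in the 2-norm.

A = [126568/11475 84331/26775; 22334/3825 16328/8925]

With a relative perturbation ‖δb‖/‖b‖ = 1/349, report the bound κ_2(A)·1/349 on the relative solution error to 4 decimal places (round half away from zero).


0.2708

form AᵀA = [70964452/455625 48289384/1063125; 48289384/1063125 32910553/2480625] with trace 6037525/35721 and determinant 114244/35721
λ_max, λ_min = (6037525/35721 ± √36435384485929/1275989841)/2 = 169, 676/35721
so κ_2 = √(169 / (676/35721)) = 94.5000
bound on ‖Δx‖/‖x‖: κ·ε = 94.5000·1/349 = 0.2708


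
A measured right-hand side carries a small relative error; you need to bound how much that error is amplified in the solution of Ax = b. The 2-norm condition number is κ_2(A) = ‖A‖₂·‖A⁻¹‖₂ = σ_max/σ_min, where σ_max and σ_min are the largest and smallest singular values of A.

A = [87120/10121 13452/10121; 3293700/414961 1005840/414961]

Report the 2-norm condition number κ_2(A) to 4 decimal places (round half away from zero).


13.9600

M = AᵀA = [28070240400/204747481 6281763840/204747481; 6281763840/204747481 1564686864/204747481]. tr(M)=17629344/121801, det(M)=12960000/121801
λ_max, λ_min = (17629344/121801 ± √304479606030336/14835483601)/2 = 144, 90000/121801
σ_max=√144=12, σ_min=√(90000/121801)=(300/349) → κ = 13.9600


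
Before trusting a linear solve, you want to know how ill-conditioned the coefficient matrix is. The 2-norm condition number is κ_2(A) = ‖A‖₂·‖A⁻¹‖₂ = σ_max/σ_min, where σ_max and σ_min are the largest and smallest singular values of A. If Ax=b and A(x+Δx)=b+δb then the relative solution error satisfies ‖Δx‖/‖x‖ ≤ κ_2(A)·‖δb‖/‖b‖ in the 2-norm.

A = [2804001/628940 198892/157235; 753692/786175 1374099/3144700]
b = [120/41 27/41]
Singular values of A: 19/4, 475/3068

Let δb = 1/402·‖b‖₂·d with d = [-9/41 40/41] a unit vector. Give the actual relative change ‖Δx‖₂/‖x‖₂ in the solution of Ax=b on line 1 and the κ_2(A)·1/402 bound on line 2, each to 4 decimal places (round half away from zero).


0.0763
0.0763

largest singular value 19/4, smallest 475/3068
κ_2(A) = (19/4) / (475/3068) = 30.6800
worst-case relative error ≤ 30.6800 × 1/402 = 0.0763
solve Ax = b  →  x = [0.6063 0.1768]
‖b‖ = 3.0000, ‖x‖ = 0.6316
re-solving with b+δb shifts x by Δx of norm 0.0482
relative error = 0.0763
realised/bound = 1 exactly: the bound is attained for this b and d


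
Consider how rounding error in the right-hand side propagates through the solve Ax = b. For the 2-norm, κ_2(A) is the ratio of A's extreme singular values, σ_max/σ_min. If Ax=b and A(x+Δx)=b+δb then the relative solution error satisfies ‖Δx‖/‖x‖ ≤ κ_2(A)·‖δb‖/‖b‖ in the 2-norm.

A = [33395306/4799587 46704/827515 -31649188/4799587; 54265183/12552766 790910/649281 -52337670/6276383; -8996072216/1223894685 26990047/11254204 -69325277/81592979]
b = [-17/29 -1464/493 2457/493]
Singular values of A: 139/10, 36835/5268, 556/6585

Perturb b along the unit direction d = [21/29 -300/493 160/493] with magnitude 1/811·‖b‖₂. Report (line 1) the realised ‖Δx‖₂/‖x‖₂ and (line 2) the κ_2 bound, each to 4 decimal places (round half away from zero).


0.0024
0.2030

σ_max = 139/10, σ_min = 556/6585
κ = σ_max/σ_min = (139/10)/(556/6585) = 164.6250
κ_2(A)·‖δb‖/‖b‖ = 0.2030
solve Ax = b  →  x = [8.9430 32.9625 9.8075]
2-norm of b is 5.8310; of x, 35.5343
δb = ε·‖b‖·d = [0.0052 -0.0044 0.0023]; solving A·Δx = δb gives ‖Δx‖ = 0.0852
realised ‖Δx‖/‖x‖ = 0.0024
tightness: 0.0024 against a bound of 0.2030 (unrounded ratio ≈ 0.0118)


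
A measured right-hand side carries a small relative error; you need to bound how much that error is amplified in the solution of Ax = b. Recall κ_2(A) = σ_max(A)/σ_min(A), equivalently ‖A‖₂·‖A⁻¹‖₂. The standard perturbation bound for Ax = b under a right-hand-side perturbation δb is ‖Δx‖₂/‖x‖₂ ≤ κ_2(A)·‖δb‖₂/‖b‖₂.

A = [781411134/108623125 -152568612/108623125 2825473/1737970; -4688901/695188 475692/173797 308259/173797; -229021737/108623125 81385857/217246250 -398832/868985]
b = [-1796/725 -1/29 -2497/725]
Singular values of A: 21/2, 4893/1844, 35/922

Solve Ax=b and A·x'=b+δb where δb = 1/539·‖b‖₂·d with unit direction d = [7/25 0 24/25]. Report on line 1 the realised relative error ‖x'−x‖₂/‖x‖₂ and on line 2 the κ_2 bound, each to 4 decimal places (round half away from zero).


σ_max = 21/2, σ_min = 35/922
condition number: (21/2) ÷ (35/922) = 276.6000
perturbation bound = 276.6000·1/539 = 0.5132
solve Ax = b  →  x = [27.1024 93.2628 -40.8753]
‖b‖₂ = 4.2426 and ‖x‖₂ = 105.3721
re-solving with b+δb shifts x by Δx of norm 0.2074
dividing the unrounded norms, ‖Δx‖/‖x‖ = 0.0020
realised/bound (from unrounded values) ≈ 0.0038

0.0020
0.5132


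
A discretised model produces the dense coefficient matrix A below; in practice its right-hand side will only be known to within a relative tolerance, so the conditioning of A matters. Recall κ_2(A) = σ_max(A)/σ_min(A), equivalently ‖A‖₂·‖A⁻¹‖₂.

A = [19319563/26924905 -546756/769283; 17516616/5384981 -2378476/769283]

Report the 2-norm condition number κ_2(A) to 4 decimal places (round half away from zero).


M = AᵀA = [4785271515049/431261457025 -130206627468/12321755915; -130206627468/12321755915 3543182752/352050169]. tr(M)=10850975489/512796025, det(M)=4477456/512796025
eigenvalues of AᵀA: λ = (tr ± √(tr²−4·det))/2 = 529/25, 8464/20511841
κ_2(A) = √(λ_max/λ_min) = √((529/25) / (8464/20511841)) = 226.4500

226.4500


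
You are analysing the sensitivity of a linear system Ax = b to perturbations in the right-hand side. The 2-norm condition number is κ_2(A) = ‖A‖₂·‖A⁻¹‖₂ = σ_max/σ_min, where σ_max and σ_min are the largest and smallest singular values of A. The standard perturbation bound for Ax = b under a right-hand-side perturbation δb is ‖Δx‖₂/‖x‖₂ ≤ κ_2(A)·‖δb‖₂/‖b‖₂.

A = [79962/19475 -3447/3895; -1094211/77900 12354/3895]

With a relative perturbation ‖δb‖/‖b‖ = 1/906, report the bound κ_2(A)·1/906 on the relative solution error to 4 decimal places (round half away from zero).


0.4194

form AᵀA = [2079360729/9709456 -58481595/1213682; -58481595/1213682 6580125/606841] with trace 1299609/5776 and determinant 2025/5776
λ_max, λ_min = (1299609/5776 ± √1688936767281/33362176)/2 = 225, 9/5776
so κ_2 = √(225 / (9/5776)) = 380.0000
worst-case relative error ≤ 380.0000 × 1/906 = 0.4194


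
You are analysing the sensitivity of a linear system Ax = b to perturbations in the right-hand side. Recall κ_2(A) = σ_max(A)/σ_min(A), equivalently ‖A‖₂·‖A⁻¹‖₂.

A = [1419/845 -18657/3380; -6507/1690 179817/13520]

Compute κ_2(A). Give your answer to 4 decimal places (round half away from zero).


208.0000

AᵀA = [298197/16900 -8176707/135200; -8176707/135200 224281017/1081600]; tr = 9734625/43264, det = 50625/43264
solving λ² − 9734625/43264·λ + 50625/43264 = 0 gives λ = 225, 225/43264
κ = σ_max/σ_min = 15/(15/208) = 208.0000


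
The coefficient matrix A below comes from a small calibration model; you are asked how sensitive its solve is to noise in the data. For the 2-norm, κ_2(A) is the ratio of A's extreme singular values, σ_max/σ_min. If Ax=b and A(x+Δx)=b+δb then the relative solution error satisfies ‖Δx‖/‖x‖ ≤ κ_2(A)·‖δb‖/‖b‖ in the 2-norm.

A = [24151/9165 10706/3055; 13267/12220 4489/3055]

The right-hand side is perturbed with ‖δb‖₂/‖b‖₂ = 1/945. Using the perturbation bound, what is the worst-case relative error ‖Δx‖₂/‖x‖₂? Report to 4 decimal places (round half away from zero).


form AᵀA = [64594393/7952400 7176977/662700; 7176977/662700 797453/55225] with trace 7177105/318096 and determinant 361/79524
solving λ² − 7177105/318096·λ + 361/79524 = 0 gives λ = 361/16, 4/19881
so κ_2 = √((361/16) / (4/19881)) = 334.8750
perturbation bound = 334.8750·1/945 = 0.3544

0.3544


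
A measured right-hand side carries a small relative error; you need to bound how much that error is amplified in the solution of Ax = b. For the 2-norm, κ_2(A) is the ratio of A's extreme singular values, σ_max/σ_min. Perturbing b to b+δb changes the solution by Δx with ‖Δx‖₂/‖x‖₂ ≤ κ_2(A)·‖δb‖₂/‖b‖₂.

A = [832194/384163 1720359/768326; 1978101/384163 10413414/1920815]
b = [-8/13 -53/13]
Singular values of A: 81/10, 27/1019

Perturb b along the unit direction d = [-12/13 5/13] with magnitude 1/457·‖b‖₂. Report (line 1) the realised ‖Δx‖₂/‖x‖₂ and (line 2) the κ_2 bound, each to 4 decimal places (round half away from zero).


largest singular value 81/10, smallest 27/1019
condition number: (81/10) ÷ (27/1019) = 305.7000
perturbation bound = 305.7000·1/457 = 0.6689
solve Ax = b  →  x = [26.9889 -26.3857]
‖b‖₂ = 4.1231 and ‖x‖₂ = 37.7440
Δx = A⁻¹·δb where δb = 1/457·4.1231·d; ‖Δx‖ = 0.3405
relative error = 0.0090
so the bound overstates the realised error by a factor of ≈ 74.1495 (computed from the unrounded values)

0.0090
0.6689


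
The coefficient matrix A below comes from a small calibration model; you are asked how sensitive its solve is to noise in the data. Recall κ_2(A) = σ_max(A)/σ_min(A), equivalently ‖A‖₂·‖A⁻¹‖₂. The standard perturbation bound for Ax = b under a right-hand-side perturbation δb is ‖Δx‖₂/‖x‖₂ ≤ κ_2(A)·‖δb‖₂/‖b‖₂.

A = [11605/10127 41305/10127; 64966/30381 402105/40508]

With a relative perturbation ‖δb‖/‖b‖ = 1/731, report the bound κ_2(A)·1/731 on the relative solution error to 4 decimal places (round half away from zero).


0.0624

AᵀA = [32145949/5461569 31435195/1213682; 31435195/1213682 1118260825/9709456]; tr = 6293089/51984, det = 366025/51984
solving λ² − 6293089/51984·λ + 366025/51984 = 0 gives λ = 121, 3025/51984
σ_max=√121=11, σ_min=√(3025/51984)=(55/228) → κ = 45.6000
bound on ‖Δx‖/‖x‖: κ·ε = 45.6000·1/731 = 0.0624


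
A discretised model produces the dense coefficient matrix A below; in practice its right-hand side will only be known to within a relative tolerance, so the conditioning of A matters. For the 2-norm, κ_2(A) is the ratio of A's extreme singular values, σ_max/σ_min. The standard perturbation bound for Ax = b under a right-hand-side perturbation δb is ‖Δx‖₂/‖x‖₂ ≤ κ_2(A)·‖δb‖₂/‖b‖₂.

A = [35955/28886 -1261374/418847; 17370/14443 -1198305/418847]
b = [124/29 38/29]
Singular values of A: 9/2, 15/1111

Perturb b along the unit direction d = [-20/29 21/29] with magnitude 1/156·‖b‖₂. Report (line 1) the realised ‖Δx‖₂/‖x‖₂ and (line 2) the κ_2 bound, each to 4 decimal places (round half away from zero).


0.0143
2.1365

largest singular value 9/2, smallest 15/1111
κ_2(A) = (9/2) / (15/1111) = 333.3000
perturbation bound = 333.3000·1/156 = 2.1365
solve Ax = b  →  x = [-136.3966 -57.7949]
2-norm of b is 4.4721; of x, 148.1360
with δb = [-0.0198 0.0208], A·Δx = δb → ‖Δx‖ = 2.1233
dividing the unrounded norms, ‖Δx‖/‖x‖ = 0.0143
realised/bound (from unrounded values) ≈ 0.0067


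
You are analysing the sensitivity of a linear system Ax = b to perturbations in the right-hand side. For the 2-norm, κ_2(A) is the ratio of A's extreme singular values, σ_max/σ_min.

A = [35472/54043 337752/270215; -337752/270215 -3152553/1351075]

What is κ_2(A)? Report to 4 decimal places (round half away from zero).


AᵀA = [503574336/252651025 4720759704/1263255125; 4720759704/1263255125 44257788081/6316275625]; tr = 196702929/21855625, det = 20736/21855625
solving λ² − 196702929/21855625·λ + 20736/21855625 = 0 gives λ = 9, 2304/21855625
κ = σ_max/σ_min = 3/(48/4675) = 292.1875

292.1875


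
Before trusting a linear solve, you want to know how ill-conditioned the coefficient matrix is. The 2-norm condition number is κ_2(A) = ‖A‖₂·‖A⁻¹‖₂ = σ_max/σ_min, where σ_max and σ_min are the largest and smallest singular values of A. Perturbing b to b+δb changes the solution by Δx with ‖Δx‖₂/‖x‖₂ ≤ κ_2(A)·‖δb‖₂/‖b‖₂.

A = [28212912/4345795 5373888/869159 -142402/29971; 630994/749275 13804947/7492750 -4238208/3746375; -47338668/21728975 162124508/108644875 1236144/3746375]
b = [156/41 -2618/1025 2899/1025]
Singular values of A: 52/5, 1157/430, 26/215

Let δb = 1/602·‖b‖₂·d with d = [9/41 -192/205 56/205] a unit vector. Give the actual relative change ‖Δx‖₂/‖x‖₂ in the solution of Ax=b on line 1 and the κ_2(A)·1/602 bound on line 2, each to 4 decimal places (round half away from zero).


0.0022
0.1429

σ_max = 52/5, σ_min = 26/215
κ_2(A) = (52/5) / (26/215) = 86.0000
bound on ‖Δx‖/‖x‖: κ·ε = 86.0000·1/602 = 0.1429
solve Ax = b  →  x = [10.9433 11.4487 29.0498]
‖b‖ = 5.3852, ‖x‖ = 33.0865
δb = ε·‖b‖·d = [0.0020 -0.0084 0.0024]; solving A·Δx = δb gives ‖Δx‖ = 0.0740
dividing the unrounded norms, ‖Δx‖/‖x‖ = 0.0022
tightness: 0.0022 against a bound of 0.1429 (unrounded ratio ≈ 0.0157)


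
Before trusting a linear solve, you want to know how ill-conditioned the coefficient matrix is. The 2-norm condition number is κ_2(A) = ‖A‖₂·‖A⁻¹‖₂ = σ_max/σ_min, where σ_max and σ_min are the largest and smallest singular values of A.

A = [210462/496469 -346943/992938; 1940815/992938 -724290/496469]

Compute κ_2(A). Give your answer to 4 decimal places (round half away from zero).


96.8720

form AᵀA = [2346186721/586511524 -439836768/146627881; -439836768/146627881 1319900929/586511524] with trace 1833043825/293255762 and determinant 9765625/2346046096
char-poly roots: 25/4 and 390625/586511524
κ = σ_max/σ_min = (5/2)/(625/24218) = 96.8720


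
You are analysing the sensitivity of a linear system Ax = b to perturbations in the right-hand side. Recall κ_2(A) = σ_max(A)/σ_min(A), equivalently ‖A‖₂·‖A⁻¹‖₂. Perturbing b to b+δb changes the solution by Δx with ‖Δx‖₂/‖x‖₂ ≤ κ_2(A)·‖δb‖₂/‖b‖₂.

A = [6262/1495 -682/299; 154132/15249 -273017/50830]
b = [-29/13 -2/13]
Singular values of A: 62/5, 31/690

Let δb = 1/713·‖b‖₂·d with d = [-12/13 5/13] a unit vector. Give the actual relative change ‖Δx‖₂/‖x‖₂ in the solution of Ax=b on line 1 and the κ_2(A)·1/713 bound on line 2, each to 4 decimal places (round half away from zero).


0.0016
0.3871

largest singular value 62/5, smallest 31/690
condition number: (62/5) ÷ (31/690) = 276.0000
worst-case relative error ≤ 276.0000 × 1/713 = 0.3871
solve Ax = b  →  x = [20.8776 39.3169]
‖b‖ = 2.2361, ‖x‖ = 44.5162
re-solving with b+δb shifts x by Δx of norm 0.0698
dividing the unrounded norms, ‖Δx‖/‖x‖ = 0.0016
realised/bound (from unrounded values) ≈ 0.0041


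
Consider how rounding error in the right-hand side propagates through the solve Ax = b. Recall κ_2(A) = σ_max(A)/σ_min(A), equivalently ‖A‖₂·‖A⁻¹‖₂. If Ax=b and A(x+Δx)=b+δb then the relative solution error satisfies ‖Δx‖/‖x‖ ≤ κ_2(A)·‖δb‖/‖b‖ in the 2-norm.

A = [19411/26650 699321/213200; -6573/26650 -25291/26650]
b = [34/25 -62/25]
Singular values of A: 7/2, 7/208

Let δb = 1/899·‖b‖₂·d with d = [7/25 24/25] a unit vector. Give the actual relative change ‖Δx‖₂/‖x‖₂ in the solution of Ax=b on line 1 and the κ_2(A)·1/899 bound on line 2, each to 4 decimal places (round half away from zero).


0.0016
0.1157

σ_max = 7/2, σ_min = 7/208
κ_2(A) = (7/2) / (7/208) = 104.0000
perturbation bound = 104.0000·1/899 = 0.1157
solve Ax = b  →  x = [58.1045 -12.4878]
‖b‖ = 2.8284, ‖x‖ = 59.4313
Δx = A⁻¹·δb where δb = 1/899·2.8284·d; ‖Δx‖ = 0.0935
realised ‖Δx‖/‖x‖ = 0.0016
so the bound overstates the realised error by a factor of ≈ 73.5425 (computed from the unrounded values)


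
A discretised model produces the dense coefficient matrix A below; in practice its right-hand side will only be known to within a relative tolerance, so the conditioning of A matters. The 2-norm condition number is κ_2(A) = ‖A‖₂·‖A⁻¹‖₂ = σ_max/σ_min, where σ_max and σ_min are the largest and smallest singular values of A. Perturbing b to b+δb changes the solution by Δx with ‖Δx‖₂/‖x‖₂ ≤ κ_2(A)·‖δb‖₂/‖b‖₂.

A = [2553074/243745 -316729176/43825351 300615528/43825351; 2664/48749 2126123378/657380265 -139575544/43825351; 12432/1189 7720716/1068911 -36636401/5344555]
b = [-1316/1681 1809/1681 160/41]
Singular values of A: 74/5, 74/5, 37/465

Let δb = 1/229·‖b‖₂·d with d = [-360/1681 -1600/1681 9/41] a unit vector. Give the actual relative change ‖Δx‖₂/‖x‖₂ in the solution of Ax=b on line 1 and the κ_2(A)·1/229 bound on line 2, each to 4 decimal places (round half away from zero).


0.8122
0.8122

largest singular value 74/5, smallest 37/465
condition number: (74/5) ÷ (37/465) = 186.0000
bound on ‖Δx‖/‖x‖: κ·ε = 186.0000·1/229 = 0.8122
solve Ax = b  →  x = [0.1491 0.1704 -0.1623]
‖b‖₂ = 4.1231 and ‖x‖₂ = 0.2786
δb = ε·‖b‖·d = [-0.0039 -0.0171 0.0040]; solving A·Δx = δb gives ‖Δx‖ = 0.2263
dividing the unrounded norms, ‖Δx‖/‖x‖ = 0.8122
realised/bound = 1 exactly: the bound is attained for this b and d


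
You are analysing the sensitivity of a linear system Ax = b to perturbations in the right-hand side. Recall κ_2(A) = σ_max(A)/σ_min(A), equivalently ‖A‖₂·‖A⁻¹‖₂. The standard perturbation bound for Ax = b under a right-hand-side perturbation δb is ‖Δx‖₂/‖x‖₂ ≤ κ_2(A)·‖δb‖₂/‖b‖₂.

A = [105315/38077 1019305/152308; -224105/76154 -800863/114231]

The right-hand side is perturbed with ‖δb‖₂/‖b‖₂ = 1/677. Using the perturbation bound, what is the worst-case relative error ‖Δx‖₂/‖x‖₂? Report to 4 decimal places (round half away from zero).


0.5371

form AᵀA = [112470925/6895876 809749255/20687628; 809749255/20687628 23320985569/248251536] with trace 161952301/1468944 and determinant 60025/652864
char-poly roots: 441/4 and 1225/1468944
κ = σ_max/σ_min = (21/2)/(35/1212) = 363.6000
bound on ‖Δx‖/‖x‖: κ·ε = 363.6000·1/677 = 0.5371


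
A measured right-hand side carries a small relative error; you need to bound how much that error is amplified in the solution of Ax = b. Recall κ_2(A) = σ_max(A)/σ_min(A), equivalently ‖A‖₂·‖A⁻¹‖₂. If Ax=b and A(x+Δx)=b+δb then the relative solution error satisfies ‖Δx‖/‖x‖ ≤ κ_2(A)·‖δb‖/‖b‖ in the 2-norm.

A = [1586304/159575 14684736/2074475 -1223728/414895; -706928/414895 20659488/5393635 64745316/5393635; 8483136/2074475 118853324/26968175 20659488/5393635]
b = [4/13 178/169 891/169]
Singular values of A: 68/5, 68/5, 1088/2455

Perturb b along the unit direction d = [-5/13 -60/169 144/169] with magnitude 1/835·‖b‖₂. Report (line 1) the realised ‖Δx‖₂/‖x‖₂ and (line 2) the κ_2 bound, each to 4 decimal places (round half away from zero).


σ_max = 68/5, σ_min = 1088/2455
condition number: (68/5) ÷ (1088/2455) = 30.6875
worst-case relative error ≤ 30.6875 × 1/835 = 0.0368
solve Ax = b  →  x = [5.5331 -6.4989 2.9468]
2-norm of b is 5.3852; of x, 9.0296
re-solving with b+δb shifts x by Δx of norm 0.0146
realised ‖Δx‖/‖x‖ = 0.0016
tightness: 0.0016 against a bound of 0.0368 (unrounded ratio ≈ 0.0439)

0.0016
0.0368


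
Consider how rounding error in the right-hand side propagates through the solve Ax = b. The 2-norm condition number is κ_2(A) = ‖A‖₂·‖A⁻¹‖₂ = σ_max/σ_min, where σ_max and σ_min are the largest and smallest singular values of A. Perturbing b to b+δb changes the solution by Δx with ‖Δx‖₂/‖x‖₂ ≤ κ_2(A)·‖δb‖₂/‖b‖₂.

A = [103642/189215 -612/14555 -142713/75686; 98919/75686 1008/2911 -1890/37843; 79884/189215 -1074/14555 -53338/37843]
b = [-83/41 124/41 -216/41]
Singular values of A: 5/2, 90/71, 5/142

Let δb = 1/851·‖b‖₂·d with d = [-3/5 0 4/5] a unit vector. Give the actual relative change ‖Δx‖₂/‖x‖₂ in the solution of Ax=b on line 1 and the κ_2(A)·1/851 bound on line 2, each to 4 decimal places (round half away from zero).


0.0025
0.0834

largest singular value 5/2, smallest 5/142
condition number: (5/2) ÷ (5/142) = 71.0000
κ_2(A)·‖δb‖/‖b‖ = 0.0834
solve Ax = b  →  x = [-19.8400 82.6756 -6.5333]
‖b‖ = 6.4031, ‖x‖ = 85.2734
Δx = A⁻¹·δb where δb = 1/851·6.4031·d; ‖Δx‖ = 0.2137
realised ‖Δx‖/‖x‖ = 0.0025
tightness: 0.0025 against a bound of 0.0834 (unrounded ratio ≈ 0.0300)


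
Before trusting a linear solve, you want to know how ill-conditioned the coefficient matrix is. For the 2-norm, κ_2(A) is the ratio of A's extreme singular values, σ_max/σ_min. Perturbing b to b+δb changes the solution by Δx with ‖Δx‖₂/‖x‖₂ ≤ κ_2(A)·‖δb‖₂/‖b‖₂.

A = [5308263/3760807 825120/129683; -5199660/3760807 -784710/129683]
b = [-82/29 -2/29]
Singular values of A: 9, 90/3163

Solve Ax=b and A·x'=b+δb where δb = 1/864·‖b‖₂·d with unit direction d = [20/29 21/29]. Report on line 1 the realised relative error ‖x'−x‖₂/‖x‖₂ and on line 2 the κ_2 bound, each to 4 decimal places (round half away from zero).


σ_max = 9, σ_min = 90/3163
condition number: 9 ÷ (90/3163) = 316.3000
κ_2(A)·‖δb‖/‖b‖ = 0.3661
solve Ax = b  →  x = [68.5257 -15.6461]
‖b‖ = 2.8284, ‖x‖ = 70.2892
with δb = [0.0023 0.0024], A·Δx = δb → ‖Δx‖ = 0.1151
realised ‖Δx‖/‖x‖ = 0.0016
so the bound overstates the realised error by a factor of ≈ 223.6590 (computed from the unrounded values)

0.0016
0.3661


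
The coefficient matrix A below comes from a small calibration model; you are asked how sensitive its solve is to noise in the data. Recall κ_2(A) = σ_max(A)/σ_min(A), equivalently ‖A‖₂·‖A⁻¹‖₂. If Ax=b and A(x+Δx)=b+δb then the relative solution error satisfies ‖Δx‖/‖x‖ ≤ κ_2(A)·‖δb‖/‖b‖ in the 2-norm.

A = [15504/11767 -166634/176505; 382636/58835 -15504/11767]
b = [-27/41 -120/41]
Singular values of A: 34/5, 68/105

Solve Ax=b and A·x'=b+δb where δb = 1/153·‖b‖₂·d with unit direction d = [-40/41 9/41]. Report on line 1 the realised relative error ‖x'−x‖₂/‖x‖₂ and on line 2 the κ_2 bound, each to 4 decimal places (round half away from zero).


0.0686
0.0686

largest singular value 34/5, smallest 68/105
κ_2(A) = (34/5) / (68/105) = 10.5000
κ_2(A)·‖δb‖/‖b‖ = 0.0686
solve Ax = b  →  x = [-0.4304 0.0968]
‖b‖₂ = 3.0000 and ‖x‖₂ = 0.4412
with δb = [-0.0191 0.0043], A·Δx = δb → ‖Δx‖ = 0.0303
dividing the unrounded norms, ‖Δx‖/‖x‖ = 0.0686
so the bound is sharp here: realised error equals the bound


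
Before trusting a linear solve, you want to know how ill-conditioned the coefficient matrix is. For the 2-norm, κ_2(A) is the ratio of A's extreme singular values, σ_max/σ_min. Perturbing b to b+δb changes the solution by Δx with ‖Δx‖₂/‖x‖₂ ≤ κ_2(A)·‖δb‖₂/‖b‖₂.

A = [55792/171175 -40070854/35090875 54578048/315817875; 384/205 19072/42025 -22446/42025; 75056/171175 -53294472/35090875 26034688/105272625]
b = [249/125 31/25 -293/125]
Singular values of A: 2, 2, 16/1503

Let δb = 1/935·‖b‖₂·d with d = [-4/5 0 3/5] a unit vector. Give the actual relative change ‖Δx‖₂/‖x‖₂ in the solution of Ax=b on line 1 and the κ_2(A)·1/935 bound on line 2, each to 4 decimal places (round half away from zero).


0.0012
0.2009

largest singular value 2, smallest 16/1503
κ_2(A) = 2 / (16/1503) = 187.8750
worst-case relative error ≤ 187.8750 × 1/935 = 0.2009
solve Ax = b  →  x = [-61.3735 -59.8888 -268.4500]
‖b‖₂ = 3.3166 and ‖x‖₂ = 281.8134
re-solving with b+δb shifts x by Δx of norm 0.3332
realised ‖Δx‖/‖x‖ = 0.0012
so the bound overstates the realised error by a factor of ≈ 169.9399 (computed from the unrounded values)


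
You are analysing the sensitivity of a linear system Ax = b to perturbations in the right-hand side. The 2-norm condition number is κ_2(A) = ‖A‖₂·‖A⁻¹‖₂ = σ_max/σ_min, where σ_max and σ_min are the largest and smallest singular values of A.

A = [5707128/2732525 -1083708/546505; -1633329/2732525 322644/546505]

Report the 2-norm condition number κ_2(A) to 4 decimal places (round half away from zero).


188.4500

AᵀA = [56382517809/11946708601 -53694752580/11946708601; -53694752580/11946708601 51140887200/11946708601]; tr = 127851849/14205361, det = 32400/14205361
solving λ² − 127851849/14205361·λ + 32400/14205361 = 0 gives λ = 9, 3600/14205361
σ_max=√9=3, σ_min=√(3600/14205361)=(60/3769) → κ = 188.4500


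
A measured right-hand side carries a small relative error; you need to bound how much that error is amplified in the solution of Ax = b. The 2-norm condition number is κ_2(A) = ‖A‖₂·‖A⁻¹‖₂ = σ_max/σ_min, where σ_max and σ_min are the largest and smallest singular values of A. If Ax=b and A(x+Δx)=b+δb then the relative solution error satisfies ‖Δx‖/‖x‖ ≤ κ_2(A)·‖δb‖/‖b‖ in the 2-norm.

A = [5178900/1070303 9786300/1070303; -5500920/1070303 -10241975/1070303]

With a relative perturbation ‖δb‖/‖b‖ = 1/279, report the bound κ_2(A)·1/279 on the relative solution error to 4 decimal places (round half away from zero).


1.1672

M = AᵀA = [67872920400/1362126649 127256307000/1362126649; 127256307000/1362126649 238608465625/1362126649]. tr(M)=1060489225/4713241, det(M)=2250000/4713241
λ_max, λ_min = (1060489225/4713241 ± √1124594977172100625/22214640724081)/2 = 225, 10000/4713241
σ_max=√225=15, σ_min=√(10000/4713241)=(100/2171) → κ = 325.6500
κ_2(A)·‖δb‖/‖b‖ = 1.1672


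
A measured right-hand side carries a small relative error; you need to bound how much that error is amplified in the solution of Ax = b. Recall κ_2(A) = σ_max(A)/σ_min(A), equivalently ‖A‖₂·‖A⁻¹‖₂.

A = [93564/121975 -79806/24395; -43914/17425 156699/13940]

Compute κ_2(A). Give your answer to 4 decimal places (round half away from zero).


form AᵀA = [165196404/23804641 -1468202355/47609282; -1468202355/47609282 52203128625/380874256] with trace 32627169/226576 and determinant 2025/14161
solving λ² − 32627169/226576·λ + 2025/14161 = 0 gives λ = 144, 225/226576
so κ_2 = √(144 / (225/226576)) = 380.8000

380.8000


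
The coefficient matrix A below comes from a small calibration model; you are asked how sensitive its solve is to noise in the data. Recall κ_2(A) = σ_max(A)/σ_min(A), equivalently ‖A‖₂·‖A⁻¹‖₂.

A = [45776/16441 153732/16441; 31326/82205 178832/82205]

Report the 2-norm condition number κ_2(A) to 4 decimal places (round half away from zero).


AᵀA = [31747396/4020025 107991072/4020025; 107991072/4020025 370505104/4020025]; tr = 16090100/160801, det = 1000000/160801
solving λ² − 16090100/160801·λ + 1000000/160801 = 0 gives λ = 100, 10000/160801
κ_2(A) = √(λ_max/λ_min) = √(100 / (10000/160801)) = 40.1000

40.1000


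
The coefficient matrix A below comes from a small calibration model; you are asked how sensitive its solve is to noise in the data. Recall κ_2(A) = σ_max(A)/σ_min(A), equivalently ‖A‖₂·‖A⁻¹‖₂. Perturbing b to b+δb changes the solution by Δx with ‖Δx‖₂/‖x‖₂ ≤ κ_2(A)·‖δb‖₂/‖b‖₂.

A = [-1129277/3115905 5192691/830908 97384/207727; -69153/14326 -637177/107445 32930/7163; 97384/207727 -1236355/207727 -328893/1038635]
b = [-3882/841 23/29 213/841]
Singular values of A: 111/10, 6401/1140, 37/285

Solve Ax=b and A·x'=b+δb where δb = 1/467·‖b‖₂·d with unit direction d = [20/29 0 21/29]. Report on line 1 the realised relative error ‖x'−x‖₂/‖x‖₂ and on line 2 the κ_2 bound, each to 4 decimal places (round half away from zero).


0.0033
0.1831

largest singular value 111/10, smallest 37/285
condition number: (111/10) ÷ (37/285) = 85.5000
perturbation bound = 85.5000·1/467 = 0.1831
solve Ax = b  →  x = [-15.7738 -0.3865 -16.8885]
‖b‖ = 4.6904, ‖x‖ = 23.1124
with δb = [0.0069 0.0000 0.0073], A·Δx = δb → ‖Δx‖ = 0.0774
realised ‖Δx‖/‖x‖ = 0.0033
so the bound overstates the realised error by a factor of ≈ 54.6962 (computed from the unrounded values)


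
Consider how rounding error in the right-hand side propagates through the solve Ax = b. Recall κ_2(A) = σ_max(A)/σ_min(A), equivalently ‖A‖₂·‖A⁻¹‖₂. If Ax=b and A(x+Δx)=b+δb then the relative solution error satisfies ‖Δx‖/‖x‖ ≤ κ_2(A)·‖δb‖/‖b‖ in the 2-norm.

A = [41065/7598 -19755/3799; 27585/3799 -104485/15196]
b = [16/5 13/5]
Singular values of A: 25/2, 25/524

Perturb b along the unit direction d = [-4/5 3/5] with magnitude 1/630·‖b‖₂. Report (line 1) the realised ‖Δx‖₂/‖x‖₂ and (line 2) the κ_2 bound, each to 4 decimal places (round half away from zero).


0.0065
0.4159

largest singular value 25/2, smallest 25/524
κ = σ_max/σ_min = (25/2)/(25/524) = 262.0000
bound on ‖Δx‖/‖x‖: κ·ε = 262.0000·1/630 = 0.4159
solve Ax = b  →  x = [-14.2234 -15.3986]
2-norm of b is 4.1231; of x, 20.9624
with δb = [-0.0052 0.0039], A·Δx = δb → ‖Δx‖ = 0.1372
dividing the unrounded norms, ‖Δx‖/‖x‖ = 0.0065
so the bound overstates the realised error by a factor of ≈ 63.5517 (computed from the unrounded values)


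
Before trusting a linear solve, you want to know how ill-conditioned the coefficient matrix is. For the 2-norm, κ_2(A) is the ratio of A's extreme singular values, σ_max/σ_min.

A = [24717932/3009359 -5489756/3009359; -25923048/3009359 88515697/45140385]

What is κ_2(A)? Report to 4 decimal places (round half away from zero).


M = AᵀA = [1525541712208/10768420441 -1716221916232/53842102205; -1716221916232/53842102205 17379248902249/2422894599225]. tr(M)=214530716329/1441341225, det(M)=221533456/1441341225
solving λ² − 214530716329/1441341225·λ + 221533456/1441341225 = 0 gives λ = 3721/25, 59536/57653649
κ = σ_max/σ_min = (61/5)/(244/7593) = 379.6500

379.6500


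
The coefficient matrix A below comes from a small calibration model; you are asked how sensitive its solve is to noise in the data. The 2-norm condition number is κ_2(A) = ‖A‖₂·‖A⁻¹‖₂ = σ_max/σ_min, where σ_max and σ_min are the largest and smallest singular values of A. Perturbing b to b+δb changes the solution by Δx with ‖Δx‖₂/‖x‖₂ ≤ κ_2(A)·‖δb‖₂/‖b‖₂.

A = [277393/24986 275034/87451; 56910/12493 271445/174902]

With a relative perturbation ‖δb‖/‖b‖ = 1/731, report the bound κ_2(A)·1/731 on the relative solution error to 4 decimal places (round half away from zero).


form AᵀA = [531963721/3694084 271421424/6464647; 271421424/6464647 2226373921/181010116] with trace 14146298125/90505058 and determinant 6103515625/724040464
λ_max, λ_min = (14146298125/90505058 ± √49960387780889062500/2047791380895841)/2 = 625/4, 9765625/181010116
σ_max=√(625/4)=(25/2), σ_min=√(9765625/181010116)=(3125/13454) → κ = 53.8160
worst-case relative error ≤ 53.8160 × 1/731 = 0.0736

0.0736


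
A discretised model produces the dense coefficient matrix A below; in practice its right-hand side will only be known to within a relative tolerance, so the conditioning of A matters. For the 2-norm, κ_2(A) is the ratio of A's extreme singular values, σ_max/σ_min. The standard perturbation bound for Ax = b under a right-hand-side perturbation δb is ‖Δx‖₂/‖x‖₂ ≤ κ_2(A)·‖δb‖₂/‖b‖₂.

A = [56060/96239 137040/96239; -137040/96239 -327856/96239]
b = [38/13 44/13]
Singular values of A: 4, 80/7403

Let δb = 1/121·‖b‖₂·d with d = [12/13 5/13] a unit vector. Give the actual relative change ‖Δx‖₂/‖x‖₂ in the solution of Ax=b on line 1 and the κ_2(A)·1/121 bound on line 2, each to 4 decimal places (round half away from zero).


from the listed singular values, σ₁ = 4, σ_n = 80/7403
κ_2(A) = 4 / (80/7403) = 370.1500
κ_2(A)·‖δb‖/‖b‖ = 3.0591
solve Ax = b  →  x = [-341.8692 141.9038]
2-norm of b is 4.4721; of x, 370.1503
Δx = A⁻¹·δb where δb = 1/121·4.4721·d; ‖Δx‖ = 3.4202
dividing the unrounded norms, ‖Δx‖/‖x‖ = 0.0092
so the bound overstates the realised error by a factor of ≈ 331.0725 (computed from the unrounded values)

0.0092
3.0591
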